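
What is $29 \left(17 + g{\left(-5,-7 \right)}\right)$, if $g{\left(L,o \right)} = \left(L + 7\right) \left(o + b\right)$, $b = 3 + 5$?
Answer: $551$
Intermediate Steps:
$b = 8$
$g{\left(L,o \right)} = \left(7 + L\right) \left(8 + o\right)$ ($g{\left(L,o \right)} = \left(L + 7\right) \left(o + 8\right) = \left(7 + L\right) \left(8 + o\right)$)
$29 \left(17 + g{\left(-5,-7 \right)}\right) = 29 \left(17 + \left(56 + 7 \left(-7\right) + 8 \left(-5\right) - -35\right)\right) = 29 \left(17 + \left(56 - 49 - 40 + 35\right)\right) = 29 \left(17 + 2\right) = 29 \cdot 19 = 551$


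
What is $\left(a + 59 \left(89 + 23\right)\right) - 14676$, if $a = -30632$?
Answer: $-38700$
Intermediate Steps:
$\left(a + 59 \left(89 + 23\right)\right) - 14676 = \left(-30632 + 59 \left(89 + 23\right)\right) - 14676 = \left(-30632 + 59 \cdot 112\right) - 14676 = \left(-30632 + 6608\right) - 14676 = -24024 - 14676 = -38700$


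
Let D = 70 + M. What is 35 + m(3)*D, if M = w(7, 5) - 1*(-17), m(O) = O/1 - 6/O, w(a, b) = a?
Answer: 129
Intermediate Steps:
m(O) = O - 6/O (m(O) = O*1 - 6/O = O - 6/O)
M = 24 (M = 7 - 1*(-17) = 7 + 17 = 24)
D = 94 (D = 70 + 24 = 94)
35 + m(3)*D = 35 + (3 - 6/3)*94 = 35 + (3 - 6*1/3)*94 = 35 + (3 - 2)*94 = 35 + 1*94 = 35 + 94 = 129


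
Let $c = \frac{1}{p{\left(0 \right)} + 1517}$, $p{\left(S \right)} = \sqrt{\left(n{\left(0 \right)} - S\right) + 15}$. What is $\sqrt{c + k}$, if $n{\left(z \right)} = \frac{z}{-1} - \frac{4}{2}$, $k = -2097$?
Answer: $\frac{\sqrt{-3181148 - 2097 \sqrt{13}}}{\sqrt{1517 + \sqrt{13}}} \approx 45.793 i$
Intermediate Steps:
$n{\left(z \right)} = -2 - z$ ($n{\left(z \right)} = z \left(-1\right) - 2 = - z - 2 = -2 - z$)
$p{\left(S \right)} = \sqrt{13 - S}$ ($p{\left(S \right)} = \sqrt{\left(\left(-2 - 0\right) - S\right) + 15} = \sqrt{\left(\left(-2 + 0\right) - S\right) + 15} = \sqrt{\left(-2 - S\right) + 15} = \sqrt{13 - S}$)
$c = \frac{1}{1517 + \sqrt{13}}$ ($c = \frac{1}{\sqrt{13 - 0} + 1517} = \frac{1}{\sqrt{13 + 0} + 1517} = \frac{1}{\sqrt{13} + 1517} = \frac{1}{1517 + \sqrt{13}} \approx 0.00065763$)
$\sqrt{c + k} = \sqrt{\left(\frac{1517}{2301276} - \frac{\sqrt{13}}{2301276}\right) - 2097} = \sqrt{- \frac{4825774255}{2301276} - \frac{\sqrt{13}}{2301276}}$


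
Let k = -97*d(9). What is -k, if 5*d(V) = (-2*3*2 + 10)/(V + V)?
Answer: -97/45 ≈ -2.1556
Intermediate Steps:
d(V) = -1/(5*V) (d(V) = ((-2*3*2 + 10)/(V + V))/5 = ((-6*2 + 10)/((2*V)))/5 = ((-12 + 10)*(1/(2*V)))/5 = (-1/V)/5 = -1/(5*V))
k = 97/45 (k = -(-97)/(5*9) = -97*(-1/45) = 97/45 ≈ 2.1556)
-k = -1*97/45 = -97/45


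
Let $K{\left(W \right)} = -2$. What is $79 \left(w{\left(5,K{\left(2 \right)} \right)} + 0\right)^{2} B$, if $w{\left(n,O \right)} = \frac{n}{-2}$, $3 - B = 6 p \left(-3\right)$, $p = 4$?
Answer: $\frac{148125}{4} \approx 37031.0$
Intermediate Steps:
$B = 75$ ($B = 3 - 6 \cdot 4 \left(-3\right) = 3 - 24 \left(-3\right) = 3 - -72 = 3 + 72 = 75$)
$w{\left(n,O \right)} = - \frac{n}{2}$ ($w{\left(n,O \right)} = n \left(- \frac{1}{2}\right) = - \frac{n}{2}$)
$79 \left(w{\left(5,K{\left(2 \right)} \right)} + 0\right)^{2} B = 79 \left(\left(- \frac{1}{2}\right) 5 + 0\right)^{2} \cdot 75 = 79 \left(- \frac{5}{2} + 0\right)^{2} \cdot 75 = 79 \left(- \frac{5}{2}\right)^{2} \cdot 75 = 79 \cdot \frac{25}{4} \cdot 75 = \frac{1975}{4} \cdot 75 = \frac{148125}{4}$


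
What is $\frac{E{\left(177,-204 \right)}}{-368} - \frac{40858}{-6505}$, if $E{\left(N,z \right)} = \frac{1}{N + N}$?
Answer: $\frac{5322646871}{847419360} \approx 6.281$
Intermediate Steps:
$E{\left(N,z \right)} = \frac{1}{2 N}$
$\frac{E{\left(177,-204 \right)}}{-368} - \frac{40858}{-6505} = \frac{\frac{1}{2} \cdot \frac{1}{177}}{-368} - \frac{40858}{-6505} = \frac{1}{2} \cdot \frac{1}{177} \left(- \frac{1}{368}\right) - - \frac{40858}{6505} = \frac{1}{354} \left(- \frac{1}{368}\right) + \frac{40858}{6505} = - \frac{1}{130272} + \frac{40858}{6505} = \frac{5322646871}{847419360}$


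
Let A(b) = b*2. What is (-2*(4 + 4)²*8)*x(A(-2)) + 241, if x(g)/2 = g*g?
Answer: -32527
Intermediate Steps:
A(b) = 2*b
x(g) = 2*g² (x(g) = 2*(g*g) = 2*g²)
(-2*(4 + 4)²*8)*x(A(-2)) + 241 = (-2*(4 + 4)²*8)*(2*(2*(-2))²) + 241 = (-2*8²*8)*(2*(-4)²) + 241 = (-2*64*8)*(2*16) + 241 = -128*8*32 + 241 = -1024*32 + 241 = -32768 + 241 = -32527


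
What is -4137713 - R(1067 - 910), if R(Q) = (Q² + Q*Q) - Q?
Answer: -4186854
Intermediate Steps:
R(Q) = -Q + 2*Q² (R(Q) = (Q² + Q²) - Q = 2*Q² - Q = -Q + 2*Q²)
-4137713 - R(1067 - 910) = -4137713 - (1067 - 910)*(-1 + 2*(1067 - 910)) = -4137713 - 157*(-1 + 2*157) = -4137713 - 157*(-1 + 314) = -4137713 - 157*313 = -4137713 - 1*49141 = -4137713 - 49141 = -4186854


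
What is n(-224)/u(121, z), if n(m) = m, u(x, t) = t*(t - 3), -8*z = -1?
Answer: 14336/23 ≈ 623.30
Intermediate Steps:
z = ⅛ (z = -⅛*(-1) = ⅛ ≈ 0.12500)
u(x, t) = t*(-3 + t)
n(-224)/u(121, z) = -224*8/(-3 + ⅛) = -224/((⅛)*(-23/8)) = -224/(-23/64) = -224*(-64/23) = 14336/23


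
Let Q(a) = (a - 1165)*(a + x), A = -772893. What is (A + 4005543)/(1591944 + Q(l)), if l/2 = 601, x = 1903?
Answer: 1077550/568943 ≈ 1.8940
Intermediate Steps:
l = 1202 (l = 2*601 = 1202)
Q(a) = (-1165 + a)*(1903 + a) (Q(a) = (a - 1165)*(a + 1903) = (-1165 + a)*(1903 + a))
(A + 4005543)/(1591944 + Q(l)) = (-772893 + 4005543)/(1591944 + (-2216995 + 1202² + 738*1202)) = 3232650/(1591944 + (-2216995 + 1444804 + 887076)) = 3232650/(1591944 + 114885) = 3232650/1706829 = 3232650*(1/1706829) = 1077550/568943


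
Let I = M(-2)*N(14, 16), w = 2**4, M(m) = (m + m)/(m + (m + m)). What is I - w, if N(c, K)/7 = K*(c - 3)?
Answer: 2416/3 ≈ 805.33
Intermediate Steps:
M(m) = 2/3 (M(m) = (2*m)/(m + 2*m) = (2*m)/((3*m)) = (2*m)*(1/(3*m)) = 2/3)
N(c, K) = 7*K*(-3 + c) (N(c, K) = 7*(K*(c - 3)) = 7*(K*(-3 + c)) = 7*K*(-3 + c))
w = 16
I = 2464/3 (I = 2*(7*16*(-3 + 14))/3 = 2*(7*16*11)/3 = (2/3)*1232 = 2464/3 ≈ 821.33)
I - w = 2464/3 - 1*16 = 2464/3 - 16 = 2416/3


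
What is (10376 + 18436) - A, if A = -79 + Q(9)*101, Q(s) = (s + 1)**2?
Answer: 18791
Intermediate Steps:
Q(s) = (1 + s)**2
A = 10021 (A = -79 + (1 + 9)**2*101 = -79 + 10**2*101 = -79 + 100*101 = -79 + 10100 = 10021)
(10376 + 18436) - A = (10376 + 18436) - 1*10021 = 28812 - 10021 = 18791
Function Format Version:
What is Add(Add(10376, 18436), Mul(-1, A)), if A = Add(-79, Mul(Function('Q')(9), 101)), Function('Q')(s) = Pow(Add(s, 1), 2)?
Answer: 18791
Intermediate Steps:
Function('Q')(s) = Pow(Add(1, s), 2)
A = 10021 (A = Add(-79, Mul(Pow(Add(1, 9), 2), 101)) = Add(-79, Mul(Pow(10, 2), 101)) = Add(-79, Mul(100, 101)) = Add(-79, 10100) = 10021)
Add(Add(10376, 18436), Mul(-1, A)) = Add(Add(10376, 18436), Mul(-1, 10021)) = Add(28812, -10021) = 18791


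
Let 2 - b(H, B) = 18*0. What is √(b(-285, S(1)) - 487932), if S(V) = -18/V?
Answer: I*√487930 ≈ 698.52*I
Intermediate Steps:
b(H, B) = 2 (b(H, B) = 2 - 18*0 = 2 - 1*0 = 2 + 0 = 2)
√(b(-285, S(1)) - 487932) = √(2 - 487932) = √(-487930) = I*√487930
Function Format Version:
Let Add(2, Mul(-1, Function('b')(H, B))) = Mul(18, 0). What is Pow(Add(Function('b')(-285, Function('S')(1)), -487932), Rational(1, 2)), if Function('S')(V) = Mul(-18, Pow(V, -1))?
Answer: Mul(I, Pow(487930, Rational(1, 2))) ≈ Mul(698.52, I)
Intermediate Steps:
Function('b')(H, B) = 2 (Function('b')(H, B) = Add(2, Mul(-1, Mul(18, 0))) = Add(2, Mul(-1, 0)) = Add(2, 0) = 2)
Pow(Add(Function('b')(-285, Function('S')(1)), -487932), Rational(1, 2)) = Pow(Add(2, -487932), Rational(1, 2)) = Pow(-487930, Rational(1, 2)) = Mul(I, Pow(487930, Rational(1, 2)))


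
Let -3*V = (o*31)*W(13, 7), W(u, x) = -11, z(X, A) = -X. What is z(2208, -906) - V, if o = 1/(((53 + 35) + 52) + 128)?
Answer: -1775573/804 ≈ -2208.4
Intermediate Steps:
o = 1/268 (o = 1/((88 + 52) + 128) = 1/(140 + 128) = 1/268 ≈ 0.0037313)
V = 341/804 (V = -(1/268)*31*(-11)/3 = -31*(-11)/804 = -⅓*(-341/268) = 341/804 ≈ 0.42413)
z(2208, -906) - V = -1*2208 - 1*341/804 = -2208 - 341/804 = -1775573/804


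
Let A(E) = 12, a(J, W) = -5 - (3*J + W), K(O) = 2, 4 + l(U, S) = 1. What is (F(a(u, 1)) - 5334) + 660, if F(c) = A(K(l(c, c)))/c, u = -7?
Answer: -23366/5 ≈ -4673.2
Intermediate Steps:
l(U, S) = -3 (l(U, S) = -4 + 1 = -3)
a(J, W) = -5 - W - 3*J (a(J, W) = -5 - (W + 3*J) = -5 + (-W - 3*J) = -5 - W - 3*J)
F(c) = 12/c
(F(a(u, 1)) - 5334) + 660 = (12/(-5 - 1*1 - 3*(-7)) - 5334) + 660 = (12/(-5 - 1 + 21) - 5334) + 660 = (12/15 - 5334) + 660 = (12*(1/15) - 5334) + 660 = (⅘ - 5334) + 660 = -26666/5 + 660 = -23366/5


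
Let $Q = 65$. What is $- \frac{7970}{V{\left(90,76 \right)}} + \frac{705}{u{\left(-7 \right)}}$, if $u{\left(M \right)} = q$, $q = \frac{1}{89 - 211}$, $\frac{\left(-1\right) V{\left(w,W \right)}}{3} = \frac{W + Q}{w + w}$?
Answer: $- \frac{3883070}{47} \approx -82619.0$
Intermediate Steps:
$V{\left(w,W \right)} = - \frac{3 \left(65 + W\right)}{2 w}$ ($V{\left(w,W \right)} = - 3 \frac{W + 65}{w + w} = - 3 \frac{65 + W}{2 w} = - \frac{3 \left(65 + W\right)}{2 w}$)
$q = - \frac{1}{122}$ ($q = \frac{1}{-122} = - \frac{1}{122} \approx -0.0081967$)
$u{\left(M \right)} = - \frac{1}{122}$
$- \frac{7970}{V{\left(90,76 \right)}} + \frac{705}{u{\left(-7 \right)}} = - \frac{7970}{\frac{3}{2} \cdot \frac{1}{90} \left(-65 - 76\right)} + \frac{705}{- \frac{1}{122}} = - \frac{7970}{\frac{3}{2} \cdot \frac{1}{90} \left(-65 - 76\right)} + 705 \left(-122\right) = - \frac{7970}{\frac{3}{2} \cdot \frac{1}{90} \left(-141\right)} - 86010 = - \frac{7970}{- \frac{47}{20}} - 86010 = \left(-7970\right) \left(- \frac{20}{47}\right) - 86010 = \frac{159400}{47} - 86010 = - \frac{3883070}{47}$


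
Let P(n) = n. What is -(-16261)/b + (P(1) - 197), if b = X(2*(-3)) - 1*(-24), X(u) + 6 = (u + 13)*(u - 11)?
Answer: -357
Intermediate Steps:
X(u) = -6 + (-11 + u)*(13 + u) (X(u) = -6 + (u + 13)*(u - 11) = -6 + (13 + u)*(-11 + u) = -6 + (-11 + u)*(13 + u))
b = -101 (b = (-149 + (2*(-3))² + 2*(2*(-3))) - 1*(-24) = (-149 + (-6)² + 2*(-6)) + 24 = (-149 + 36 - 12) + 24 = -125 + 24 = -101)
-(-16261)/b + (P(1) - 197) = -(-16261)/(-101) + (1 - 197) = -(-16261)*(-1)/101 - 196 = -161*1 - 196 = -161 - 196 = -357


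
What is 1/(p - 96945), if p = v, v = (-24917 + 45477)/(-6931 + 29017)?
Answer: -11043/1070553355 ≈ -1.0315e-5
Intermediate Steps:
v = 10280/11043 (v = 20560/22086 = 20560*(1/22086) = 10280/11043 ≈ 0.93091)
p = 10280/11043 ≈ 0.93091
1/(p - 96945) = 1/(10280/11043 - 96945) = 1/(-1070553355/11043) = -11043/1070553355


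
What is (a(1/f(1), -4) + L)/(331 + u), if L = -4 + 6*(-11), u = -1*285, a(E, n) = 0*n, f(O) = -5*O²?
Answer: -35/23 ≈ -1.5217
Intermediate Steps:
a(E, n) = 0
u = -285
L = -70 (L = -4 - 66 = -70)
(a(1/f(1), -4) + L)/(331 + u) = (0 - 70)/(331 - 285) = -70/46 = -70*1/46 = -35/23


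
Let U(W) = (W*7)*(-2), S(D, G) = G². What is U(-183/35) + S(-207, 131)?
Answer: 86171/5 ≈ 17234.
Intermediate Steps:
U(W) = -14*W (U(W) = (7*W)*(-2) = -14*W)
U(-183/35) + S(-207, 131) = -(-2562)/35 + 131² = -(-2562)/35 + 17161 = -14*(-183/35) + 17161 = 366/5 + 17161 = 86171/5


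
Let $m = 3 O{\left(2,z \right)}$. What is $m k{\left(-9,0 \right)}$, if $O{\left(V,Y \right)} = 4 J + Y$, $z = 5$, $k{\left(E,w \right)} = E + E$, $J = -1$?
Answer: $-54$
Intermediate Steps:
$k{\left(E,w \right)} = 2 E$
$O{\left(V,Y \right)} = -4 + Y$ ($O{\left(V,Y \right)} = 4 \left(-1\right) + Y = -4 + Y$)
$m = 3$ ($m = 3 \left(-4 + 5\right) = 3 \cdot 1 = 3$)
$m k{\left(-9,0 \right)} = 3 \cdot 2 \left(-9\right) = 3 \left(-18\right) = -54$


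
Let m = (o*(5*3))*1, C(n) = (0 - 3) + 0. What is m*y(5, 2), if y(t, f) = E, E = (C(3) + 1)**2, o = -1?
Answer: -60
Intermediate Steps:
C(n) = -3 (C(n) = -3 + 0 = -3)
E = 4 (E = (-3 + 1)**2 = (-2)**2 = 4)
y(t, f) = 4
m = -15 (m = -5*3*1 = -1*15*1 = -15*1 = -15)
m*y(5, 2) = -15*4 = -60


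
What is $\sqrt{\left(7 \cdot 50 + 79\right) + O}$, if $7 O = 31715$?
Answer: $\frac{\sqrt{243026}}{7} \approx 70.425$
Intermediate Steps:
$O = \frac{31715}{7}$ ($O = \frac{1}{7} \cdot 31715 = \frac{31715}{7} \approx 4530.7$)
$\sqrt{\left(7 \cdot 50 + 79\right) + O} = \sqrt{\left(7 \cdot 50 + 79\right) + \frac{31715}{7}} = \sqrt{\left(350 + 79\right) + \frac{31715}{7}} = \sqrt{429 + \frac{31715}{7}} = \sqrt{\frac{34718}{7}} = \frac{\sqrt{243026}}{7}$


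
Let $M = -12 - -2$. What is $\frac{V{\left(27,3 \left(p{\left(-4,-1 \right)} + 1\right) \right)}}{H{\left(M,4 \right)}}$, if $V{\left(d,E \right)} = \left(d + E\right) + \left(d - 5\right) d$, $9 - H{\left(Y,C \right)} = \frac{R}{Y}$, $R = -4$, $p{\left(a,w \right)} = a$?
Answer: $\frac{3060}{43} \approx 71.163$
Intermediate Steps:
$M = -10$ ($M = -12 + 2 = -10$)
$H{\left(Y,C \right)} = 9 + \frac{4}{Y}$ ($H{\left(Y,C \right)} = 9 - - \frac{4}{Y} = 9 + \frac{4}{Y}$)
$V{\left(d,E \right)} = E + d + d \left(-5 + d\right)$ ($V{\left(d,E \right)} = \left(E + d\right) + \left(-5 + d\right) d = \left(E + d\right) + d \left(-5 + d\right) = E + d + d \left(-5 + d\right)$)
$\frac{V{\left(27,3 \left(p{\left(-4,-1 \right)} + 1\right) \right)}}{H{\left(M,4 \right)}} = \frac{3 \left(-4 + 1\right) + 27^{2} - 108}{9 + \frac{4}{-10}} = \frac{3 \left(-3\right) + 729 - 108}{9 + 4 \left(- \frac{1}{10}\right)} = \frac{-9 + 729 - 108}{9 - \frac{2}{5}} = \frac{612}{\frac{43}{5}} = 612 \cdot \frac{5}{43} = \frac{3060}{43}$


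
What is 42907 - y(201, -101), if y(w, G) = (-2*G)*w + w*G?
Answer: 22606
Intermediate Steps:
y(w, G) = -G*w (y(w, G) = -2*G*w + G*w = -G*w)
42907 - y(201, -101) = 42907 - (-1)*(-101)*201 = 42907 - 1*20301 = 42907 - 20301 = 22606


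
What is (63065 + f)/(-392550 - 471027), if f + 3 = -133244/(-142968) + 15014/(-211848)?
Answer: -5684569795973/77843974155948 ≈ -0.073025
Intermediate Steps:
f = -192802087/90141324 (f = -3 + (-133244/(-142968) + 15014/(-211848)) = -3 + (-133244*(-1/142968) + 15014*(-1/211848)) = -3 + (33311/35742 - 7507/105924) = -3 + 77621885/90141324 = -192802087/90141324 ≈ -2.1389)
(63065 + f)/(-392550 - 471027) = (63065 - 192802087/90141324)/(-392550 - 471027) = (5684569795973/90141324)/(-863577) = (5684569795973/90141324)*(-1/863577) = -5684569795973/77843974155948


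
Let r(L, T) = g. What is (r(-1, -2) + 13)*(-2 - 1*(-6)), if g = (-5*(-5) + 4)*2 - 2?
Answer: 276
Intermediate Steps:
g = 56 (g = (25 + 4)*2 - 2 = 29*2 - 2 = 58 - 2 = 56)
r(L, T) = 56
(r(-1, -2) + 13)*(-2 - 1*(-6)) = (56 + 13)*(-2 - 1*(-6)) = 69*(-2 + 6) = 69*4 = 276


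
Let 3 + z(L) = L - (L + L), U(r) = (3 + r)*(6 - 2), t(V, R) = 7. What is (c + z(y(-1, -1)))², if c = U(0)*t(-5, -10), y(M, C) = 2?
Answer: 6241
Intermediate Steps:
U(r) = 12 + 4*r (U(r) = (3 + r)*4 = 12 + 4*r)
z(L) = -3 - L (z(L) = -3 + (L - (L + L)) = -3 + (L - 2*L) = -3 - L)
c = 84 (c = (12 + 4*0)*7 = (12 + 0)*7 = 12*7 = 84)
(c + z(y(-1, -1)))² = (84 + (-3 - 1*2))² = (84 + (-3 - 2))² = (84 - 5)² = 79² = 6241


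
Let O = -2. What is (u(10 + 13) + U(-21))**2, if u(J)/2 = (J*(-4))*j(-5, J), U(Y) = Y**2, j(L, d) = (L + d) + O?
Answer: 6265009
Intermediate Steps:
j(L, d) = -2 + L + d (j(L, d) = (L + d) - 2 = -2 + L + d)
u(J) = -8*J*(-7 + J) (u(J) = 2*((J*(-4))*(-2 - 5 + J)) = 2*((-4*J)*(-7 + J)) = 2*(-4*J*(-7 + J)) = -8*J*(-7 + J))
(u(10 + 13) + U(-21))**2 = (8*(10 + 13)*(7 - (10 + 13)) + (-21)**2)**2 = (8*23*(7 - 1*23) + 441)**2 = (8*23*(7 - 23) + 441)**2 = (8*23*(-16) + 441)**2 = (-2944 + 441)**2 = (-2503)**2 = 6265009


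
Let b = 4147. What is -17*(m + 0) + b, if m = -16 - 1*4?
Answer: 4487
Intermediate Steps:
m = -20 (m = -16 - 4 = -20)
-17*(m + 0) + b = -17*(-20 + 0) + 4147 = -17*(-20) + 4147 = 340 + 4147 = 4487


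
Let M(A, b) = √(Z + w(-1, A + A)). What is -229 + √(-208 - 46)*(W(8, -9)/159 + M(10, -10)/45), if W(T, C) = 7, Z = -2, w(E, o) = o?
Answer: -229 + I*√254*(35 + 53*√2)/795 ≈ -229.0 + 2.2042*I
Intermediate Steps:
M(A, b) = √(-2 + 2*A) (M(A, b) = √(-2 + (A + A)) = √(-2 + 2*A))
-229 + √(-208 - 46)*(W(8, -9)/159 + M(10, -10)/45) = -229 + √(-208 - 46)*(7/159 + √(-2 + 2*10)/45) = -229 + √(-254)*(7*(1/159) + √(-2 + 20)*(1/45)) = -229 + (I*√254)*(7/159 + √18*(1/45)) = -229 + (I*√254)*(7/159 + (3*√2)*(1/45)) = -229 + (I*√254)*(7/159 + √2/15) = -229 + I*√254*(7/159 + √2/15)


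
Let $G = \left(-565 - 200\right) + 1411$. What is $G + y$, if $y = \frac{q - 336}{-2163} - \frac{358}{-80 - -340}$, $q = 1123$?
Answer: $\frac{181159253}{281190} \approx 644.26$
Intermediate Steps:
$G = 646$ ($G = -765 + 1411 = 646$)
$y = - \frac{489487}{281190}$ ($y = \frac{1123 - 336}{-2163} - \frac{358}{-80 - -340} = \left(1123 - 336\right) \left(- \frac{1}{2163}\right) - \frac{358}{-80 + 340} = 787 \left(- \frac{1}{2163}\right) - \frac{358}{260} = - \frac{787}{2163} - \frac{179}{130} = - \frac{489487}{281190} \approx -1.7408$)
$G + y = 646 - \frac{489487}{281190} = \frac{181159253}{281190}$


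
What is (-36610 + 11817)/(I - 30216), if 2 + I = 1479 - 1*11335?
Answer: 24793/40074 ≈ 0.61868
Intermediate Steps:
I = -9858 (I = -2 + (1479 - 1*11335) = -2 + (1479 - 11335) = -2 - 9856 = -9858)
(-36610 + 11817)/(I - 30216) = (-36610 + 11817)/(-9858 - 30216) = -24793/(-40074) = -24793*(-1/40074) = 24793/40074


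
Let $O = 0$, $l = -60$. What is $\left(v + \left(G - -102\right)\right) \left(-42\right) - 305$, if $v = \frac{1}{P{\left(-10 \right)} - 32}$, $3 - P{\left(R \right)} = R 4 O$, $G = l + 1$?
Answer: $- \frac{61177}{29} \approx -2109.6$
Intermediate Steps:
$G = -59$ ($G = -60 + 1 = -59$)
$P{\left(R \right)} = 3$ ($P{\left(R \right)} = 3 - R 4 \cdot 0 = 3 - 4 R 0 = 3 - 0 = 3 + 0 = 3$)
$v = - \frac{1}{29}$ ($v = \frac{1}{3 - 32} = \frac{1}{-29} = - \frac{1}{29} \approx -0.034483$)
$\left(v + \left(G - -102\right)\right) \left(-42\right) - 305 = \left(- \frac{1}{29} - -43\right) \left(-42\right) - 305 = \left(- \frac{1}{29} + \left(-59 + 102\right)\right) \left(-42\right) - 305 = \left(- \frac{1}{29} + 43\right) \left(-42\right) - 305 = \frac{1246}{29} \left(-42\right) - 305 = - \frac{52332}{29} - 305 = - \frac{61177}{29}$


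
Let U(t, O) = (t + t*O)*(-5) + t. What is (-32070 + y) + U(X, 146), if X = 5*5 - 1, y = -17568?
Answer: -67254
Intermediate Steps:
X = 24 (X = 25 - 1 = 24)
U(t, O) = -4*t - 5*O*t (U(t, O) = (t + O*t)*(-5) + t = (-5*t - 5*O*t) + t = -4*t - 5*O*t)
(-32070 + y) + U(X, 146) = (-32070 - 17568) - 1*24*(4 + 5*146) = -49638 - 1*24*(4 + 730) = -49638 - 1*24*734 = -49638 - 17616 = -67254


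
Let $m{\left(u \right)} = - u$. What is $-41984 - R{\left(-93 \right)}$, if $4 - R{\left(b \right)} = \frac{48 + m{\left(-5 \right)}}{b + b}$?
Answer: $- \frac{7809821}{186} \approx -41988.0$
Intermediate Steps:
$R{\left(b \right)} = 4 - \frac{53}{2 b}$ ($R{\left(b \right)} = 4 - \frac{48 - -5}{b + b} = 4 - \frac{48 + 5}{2 b} = 4 - 53 \frac{1}{2 b} = 4 - \frac{53}{2 b}$)
$-41984 - R{\left(-93 \right)} = -41984 - \left(4 - \frac{53}{2 \left(-93\right)}\right) = -41984 - \left(4 - - \frac{53}{186}\right) = -41984 - \left(4 + \frac{53}{186}\right) = -41984 - \frac{797}{186} = - \frac{7809821}{186}$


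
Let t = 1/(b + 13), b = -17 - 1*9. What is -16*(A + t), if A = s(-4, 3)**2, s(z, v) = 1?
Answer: -192/13 ≈ -14.769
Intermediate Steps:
b = -26 (b = -17 - 9 = -26)
A = 1 (A = 1**2 = 1)
t = -1/13 (t = 1/(-26 + 13) = 1/(-13) = -1/13 ≈ -0.076923)
-16*(A + t) = -16*(1 - 1/13) = -16*12/13 = -192/13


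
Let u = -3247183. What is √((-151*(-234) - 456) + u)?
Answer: I*√3212305 ≈ 1792.3*I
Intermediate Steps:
√((-151*(-234) - 456) + u) = √((-151*(-234) - 456) - 3247183) = √((35334 - 456) - 3247183) = √(34878 - 3247183) = √(-3212305) = I*√3212305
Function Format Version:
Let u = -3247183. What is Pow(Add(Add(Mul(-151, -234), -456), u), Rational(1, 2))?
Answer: Mul(I, Pow(3212305, Rational(1, 2))) ≈ Mul(1792.3, I)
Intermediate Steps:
Pow(Add(Add(Mul(-151, -234), -456), u), Rational(1, 2)) = Pow(Add(Add(Mul(-151, -234), -456), -3247183), Rational(1, 2)) = Pow(Add(Add(35334, -456), -3247183), Rational(1, 2)) = Pow(Add(34878, -3247183), Rational(1, 2)) = Pow(-3212305, Rational(1, 2)) = Mul(I, Pow(3212305, Rational(1, 2)))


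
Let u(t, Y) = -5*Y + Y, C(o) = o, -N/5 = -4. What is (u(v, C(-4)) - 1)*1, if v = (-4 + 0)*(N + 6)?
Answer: 15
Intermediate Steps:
N = 20 (N = -5*(-4) = 20)
v = -104 (v = (-4 + 0)*(20 + 6) = -4*26 = -104)
u(t, Y) = -4*Y
(u(v, C(-4)) - 1)*1 = (-4*(-4) - 1)*1 = (16 - 1)*1 = 15*1 = 15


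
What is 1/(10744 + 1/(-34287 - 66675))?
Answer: 100962/1084735727 ≈ 9.3075e-5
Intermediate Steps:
1/(10744 + 1/(-34287 - 66675)) = 1/(10744 + 1/(-100962)) = 1/(10744 - 1/100962) = 1/(1084735727/100962) = 100962/1084735727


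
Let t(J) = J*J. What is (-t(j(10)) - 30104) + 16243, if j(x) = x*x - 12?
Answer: -21605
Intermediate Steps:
j(x) = -12 + x² (j(x) = x² - 12 = -12 + x²)
t(J) = J²
(-t(j(10)) - 30104) + 16243 = (-(-12 + 10²)² - 30104) + 16243 = (-(-12 + 100)² - 30104) + 16243 = (-1*88² - 30104) + 16243 = (-1*7744 - 30104) + 16243 = (-7744 - 30104) + 16243 = -37848 + 16243 = -21605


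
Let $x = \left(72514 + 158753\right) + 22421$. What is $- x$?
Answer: $-253688$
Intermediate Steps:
$x = 253688$ ($x = 231267 + 22421 = 253688$)
$- x = \left(-1\right) 253688 = -253688$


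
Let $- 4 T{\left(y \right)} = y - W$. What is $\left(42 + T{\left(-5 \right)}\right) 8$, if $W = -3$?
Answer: $340$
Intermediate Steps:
$T{\left(y \right)} = - \frac{3}{4} - \frac{y}{4}$ ($T{\left(y \right)} = - \frac{y - -3}{4} = - \frac{y + 3}{4} = - \frac{3 + y}{4} = - \frac{3}{4} - \frac{y}{4}$)
$\left(42 + T{\left(-5 \right)}\right) 8 = \left(42 - - \frac{1}{2}\right) 8 = \left(42 + \left(- \frac{3}{4} + \frac{5}{4}\right)\right) 8 = \left(42 + \frac{1}{2}\right) 8 = \frac{85}{2} \cdot 8 = 340$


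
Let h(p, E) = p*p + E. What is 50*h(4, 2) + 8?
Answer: 908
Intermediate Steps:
h(p, E) = E + p**2 (h(p, E) = p**2 + E = E + p**2)
50*h(4, 2) + 8 = 50*(2 + 4**2) + 8 = 50*(2 + 16) + 8 = 50*18 + 8 = 900 + 8 = 908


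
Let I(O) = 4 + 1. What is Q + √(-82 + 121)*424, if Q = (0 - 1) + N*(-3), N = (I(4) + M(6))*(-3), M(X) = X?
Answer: 98 + 424*√39 ≈ 2745.9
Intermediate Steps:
I(O) = 5
N = -33 (N = (5 + 6)*(-3) = 11*(-3) = -33)
Q = 98 (Q = (0 - 1) - 33*(-3) = -1 + 99 = 98)
Q + √(-82 + 121)*424 = 98 + √(-82 + 121)*424 = 98 + √39*424 = 98 + 424*√39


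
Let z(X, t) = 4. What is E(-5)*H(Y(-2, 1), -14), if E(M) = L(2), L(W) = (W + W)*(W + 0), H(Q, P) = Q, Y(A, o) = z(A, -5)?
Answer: 32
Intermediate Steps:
Y(A, o) = 4
L(W) = 2*W² (L(W) = (2*W)*W = 2*W²)
E(M) = 8 (E(M) = 2*2² = 2*4 = 8)
E(-5)*H(Y(-2, 1), -14) = 8*4 = 32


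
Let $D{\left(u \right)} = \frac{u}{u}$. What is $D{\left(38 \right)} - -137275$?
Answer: $137276$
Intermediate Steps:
$D{\left(u \right)} = 1$
$D{\left(38 \right)} - -137275 = 1 - -137275 = 1 + 137275 = 137276$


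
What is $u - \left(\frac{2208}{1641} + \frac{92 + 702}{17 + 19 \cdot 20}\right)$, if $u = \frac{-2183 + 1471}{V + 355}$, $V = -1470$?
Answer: $- \frac{1650986}{609905} \approx -2.707$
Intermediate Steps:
$u = \frac{712}{1115}$ ($u = \frac{-2183 + 1471}{-1470 + 355} = - \frac{712}{-1115} = \left(-712\right) \left(- \frac{1}{1115}\right) = \frac{712}{1115} \approx 0.63857$)
$u - \left(\frac{2208}{1641} + \frac{92 + 702}{17 + 19 \cdot 20}\right) = \frac{712}{1115} - \left(\frac{2208}{1641} + \frac{92 + 702}{17 + 19 \cdot 20}\right) = \frac{712}{1115} - \left(2208 \cdot \frac{1}{1641} + \frac{794}{17 + 380}\right) = \frac{712}{1115} - \left(\frac{736}{547} + \frac{794}{397}\right) = \frac{712}{1115} - \left(\frac{736}{547} + 794 \cdot \frac{1}{397}\right) = \frac{712}{1115} - \left(\frac{736}{547} + 2\right) = \frac{712}{1115} - \frac{1830}{547} = - \frac{1650986}{609905}$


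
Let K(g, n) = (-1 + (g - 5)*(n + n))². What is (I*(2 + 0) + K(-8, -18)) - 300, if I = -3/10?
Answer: 1088942/5 ≈ 2.1779e+5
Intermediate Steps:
I = -3/10 (I = -3*⅒ = -3/10 ≈ -0.30000)
K(g, n) = (-1 + 2*n*(-5 + g))² (K(g, n) = (-1 + (-5 + g)*(2*n))² = (-1 + 2*n*(-5 + g))²)
(I*(2 + 0) + K(-8, -18)) - 300 = (-3*(2 + 0)/10 + (1 + 10*(-18) - 2*(-8)*(-18))²) - 300 = (-3/10*2 + (1 - 180 - 288)²) - 300 = (-⅗ + (-467)²) - 300 = (-⅗ + 218089) - 300 = 1090442/5 - 300 = 1088942/5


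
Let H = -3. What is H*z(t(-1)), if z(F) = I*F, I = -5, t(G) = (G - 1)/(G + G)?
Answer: 15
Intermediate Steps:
t(G) = (-1 + G)/(2*G) (t(G) = (-1 + G)/((2*G)) = (-1 + G)*(1/(2*G)) = (-1 + G)/(2*G))
z(F) = -5*F
H*z(t(-1)) = -(-15)*(½)*(-1 - 1)/(-1) = -(-15)*(½)*(-1)*(-2) = -(-15) = -3*(-5) = 15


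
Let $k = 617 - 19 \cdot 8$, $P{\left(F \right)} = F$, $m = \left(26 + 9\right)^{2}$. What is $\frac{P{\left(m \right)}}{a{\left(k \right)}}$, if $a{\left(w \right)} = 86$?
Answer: $\frac{1225}{86} \approx 14.244$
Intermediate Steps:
$m = 1225$ ($m = 35^{2} = 1225$)
$k = 465$ ($k = 617 - 152 = 465$)
$\frac{P{\left(m \right)}}{a{\left(k \right)}} = \frac{1225}{86}$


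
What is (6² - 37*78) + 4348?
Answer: 1498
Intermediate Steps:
(6² - 37*78) + 4348 = (36 - 2886) + 4348 = -2850 + 4348 = 1498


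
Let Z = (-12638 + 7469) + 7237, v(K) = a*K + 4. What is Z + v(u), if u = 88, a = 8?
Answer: 2776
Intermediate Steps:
v(K) = 4 + 8*K (v(K) = 8*K + 4 = 4 + 8*K)
Z = 2068 (Z = -5169 + 7237 = 2068)
Z + v(u) = 2068 + (4 + 8*88) = 2068 + (4 + 704) = 2068 + 708 = 2776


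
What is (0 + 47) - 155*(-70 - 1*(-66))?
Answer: 667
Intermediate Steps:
(0 + 47) - 155*(-70 - 1*(-66)) = 47 - 155*(-70 + 66) = 47 - 155*(-4) = 47 + 620 = 667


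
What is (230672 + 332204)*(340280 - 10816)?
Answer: 185447378464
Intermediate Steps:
(230672 + 332204)*(340280 - 10816) = 562876*329464 = 185447378464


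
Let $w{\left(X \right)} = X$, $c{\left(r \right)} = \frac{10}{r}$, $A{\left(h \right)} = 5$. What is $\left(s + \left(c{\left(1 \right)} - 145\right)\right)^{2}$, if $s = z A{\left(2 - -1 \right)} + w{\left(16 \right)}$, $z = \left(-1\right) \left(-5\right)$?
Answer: $8836$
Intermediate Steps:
$z = 5$
$s = 41$ ($s = 5 \cdot 5 + 16 = 25 + 16 = 41$)
$\left(s + \left(c{\left(1 \right)} - 145\right)\right)^{2} = \left(41 - \left(145 - \frac{10}{1}\right)\right)^{2} = \left(41 + \left(10 \cdot 1 - 145\right)\right)^{2} = \left(41 + \left(10 - 145\right)\right)^{2} = \left(41 - 135\right)^{2} = \left(-94\right)^{2} = 8836$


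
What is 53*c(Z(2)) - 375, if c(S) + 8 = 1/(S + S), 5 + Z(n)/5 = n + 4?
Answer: -7937/10 ≈ -793.70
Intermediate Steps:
Z(n) = -5 + 5*n (Z(n) = -25 + 5*(n + 4) = -25 + 5*(4 + n) = -25 + (20 + 5*n) = -5 + 5*n)
c(S) = -8 + 1/(2*S) (c(S) = -8 + 1/(S + S) = -8 + 1/(2*S))
53*c(Z(2)) - 375 = 53*(-8 + 1/(2*(-5 + 5*2))) - 375 = 53*(-8 + 1/(2*(-5 + 10))) - 375 = 53*(-8 + (½)/5) - 375 = 53*(-8 + (½)*(⅕)) - 375 = 53*(-8 + ⅒) - 375 = 53*(-79/10) - 375 = -4187/10 - 375 = -7937/10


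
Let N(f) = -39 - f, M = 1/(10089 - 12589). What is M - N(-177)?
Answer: -345001/2500 ≈ -138.00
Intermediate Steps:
M = -1/2500 (M = 1/(-2500) = -1/2500 ≈ -0.00040000)
M - N(-177) = -1/2500 - (-39 - 1*(-177)) = -1/2500 - (-39 + 177) = -1/2500 - 1*138 = -1/2500 - 138 = -345001/2500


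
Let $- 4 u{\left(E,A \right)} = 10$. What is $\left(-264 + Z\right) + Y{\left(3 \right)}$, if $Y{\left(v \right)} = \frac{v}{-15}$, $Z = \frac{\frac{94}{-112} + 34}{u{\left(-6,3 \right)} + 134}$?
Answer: $- \frac{9718559}{36820} \approx -263.95$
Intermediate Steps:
$u{\left(E,A \right)} = - \frac{5}{2}$ ($u{\left(E,A \right)} = \left(- \frac{1}{4}\right) 10 = - \frac{5}{2}$)
$Z = \frac{1857}{7364}$ ($Z = \frac{\frac{94}{-112} + 34}{- \frac{5}{2} + 134} = \frac{94 \left(- \frac{1}{112}\right) + 34}{\frac{263}{2}} = \left(- \frac{47}{56} + 34\right) \frac{2}{263} = \frac{1857}{56} \cdot \frac{2}{263} = \frac{1857}{7364} \approx 0.25217$)
$Y{\left(v \right)} = - \frac{v}{15}$ ($Y{\left(v \right)} = v \left(- \frac{1}{15}\right) = - \frac{v}{15}$)
$\left(-264 + Z\right) + Y{\left(3 \right)} = \left(-264 + \frac{1857}{7364}\right) - \frac{1}{5} = - \frac{1942239}{7364} - \frac{1}{5} = - \frac{9718559}{36820}$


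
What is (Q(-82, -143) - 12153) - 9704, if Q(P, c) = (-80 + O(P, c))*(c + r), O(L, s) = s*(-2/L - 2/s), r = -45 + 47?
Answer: -401932/41 ≈ -9803.2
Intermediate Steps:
r = 2
Q(P, c) = (-82 - 2*c/P)*(2 + c) (Q(P, c) = (-80 + (-2 - 2*c/P))*(c + 2) = (-82 - 2*c/P)*(2 + c))
(Q(-82, -143) - 12153) - 9704 = ((-164 - 82*(-143) - 4*(-143)/(-82) - 2*(-143)²/(-82)) - 12153) - 9704 = ((-164 + 11726 - 4*(-143)*(-1/82) - 2*(-1/82)*20449) - 12153) - 9704 = ((-164 + 11726 - 286/41 + 20449/41) - 12153) - 9704 = (494205/41 - 12153) - 9704 = -4068/41 - 9704 = -401932/41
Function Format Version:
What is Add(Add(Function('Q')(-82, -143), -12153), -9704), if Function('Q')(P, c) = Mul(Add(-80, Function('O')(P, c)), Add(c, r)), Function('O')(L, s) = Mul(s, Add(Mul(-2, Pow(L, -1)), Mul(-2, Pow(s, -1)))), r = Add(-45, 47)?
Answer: Rational(-401932, 41) ≈ -9803.2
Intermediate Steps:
r = 2
Function('Q')(P, c) = Mul(Add(-82, Mul(-2, c, Pow(P, -1))), Add(2, c)) (Function('Q')(P, c) = Mul(Add(-80, Add(-2, Mul(-2, c, Pow(P, -1)))), Add(c, 2)) = Mul(Add(-82, Mul(-2, c, Pow(P, -1))), Add(2, c)))
Add(Add(Function('Q')(-82, -143), -12153), -9704) = Add(Add(Add(-164, Mul(-82, -143), Mul(-4, -143, Pow(-82, -1)), Mul(-2, Pow(-82, -1), Pow(-143, 2))), -12153), -9704) = Add(Add(Add(-164, 11726, Mul(-4, -143, Rational(-1, 82)), Mul(-2, Rational(-1, 82), 20449)), -12153), -9704) = Add(Add(Add(-164, 11726, Rational(-286, 41), Rational(20449, 41)), -12153), -9704) = Add(Add(Rational(494205, 41), -12153), -9704) = Add(Rational(-4068, 41), -9704) = Rational(-401932, 41)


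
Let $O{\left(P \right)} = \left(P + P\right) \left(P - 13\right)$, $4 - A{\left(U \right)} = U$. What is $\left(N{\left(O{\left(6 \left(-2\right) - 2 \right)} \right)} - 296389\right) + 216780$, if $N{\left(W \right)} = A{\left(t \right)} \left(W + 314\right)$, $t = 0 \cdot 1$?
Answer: $-75329$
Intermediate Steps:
$t = 0$
$A{\left(U \right)} = 4 - U$
$O{\left(P \right)} = 2 P \left(-13 + P\right)$
$N{\left(W \right)} = 1256 + 4 W$ ($N{\left(W \right)} = \left(4 - 0\right) \left(W + 314\right) = \left(4 + 0\right) \left(314 + W\right) = 4 \left(314 + W\right) = 1256 + 4 W$)
$\left(N{\left(O{\left(6 \left(-2\right) - 2 \right)} \right)} - 296389\right) + 216780 = \left(\left(1256 + 4 \cdot 2 \left(6 \left(-2\right) - 2\right) \left(-13 + \left(6 \left(-2\right) - 2\right)\right)\right) - 296389\right) + 216780 = \left(\left(1256 + 4 \cdot 2 \left(-12 - 2\right) \left(-13 - 14\right)\right) - 296389\right) + 216780 = \left(\left(1256 + 4 \cdot 2 \left(-14\right) \left(-13 - 14\right)\right) - 296389\right) + 216780 = \left(\left(1256 + 4 \cdot 2 \left(-14\right) \left(-27\right)\right) - 296389\right) + 216780 = \left(\left(1256 + 4 \cdot 756\right) - 296389\right) + 216780 = \left(\left(1256 + 3024\right) - 296389\right) + 216780 = \left(4280 - 296389\right) + 216780 = -292109 + 216780 = -75329$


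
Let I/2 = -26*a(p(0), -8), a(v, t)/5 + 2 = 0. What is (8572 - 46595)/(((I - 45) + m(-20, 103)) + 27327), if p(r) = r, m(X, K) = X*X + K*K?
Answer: -38023/38811 ≈ -0.97970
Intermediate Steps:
m(X, K) = K² + X² (m(X, K) = X² + K² = K² + X²)
a(v, t) = -10 (a(v, t) = -10 + 5*0 = -10 + 0 = -10)
I = 520 (I = 2*(-26*(-10)) = 2*260 = 520)
(8572 - 46595)/(((I - 45) + m(-20, 103)) + 27327) = (8572 - 46595)/(((520 - 45) + (103² + (-20)²)) + 27327) = -38023/((475 + (10609 + 400)) + 27327) = -38023/((475 + 11009) + 27327) = -38023/(11484 + 27327) = -38023/38811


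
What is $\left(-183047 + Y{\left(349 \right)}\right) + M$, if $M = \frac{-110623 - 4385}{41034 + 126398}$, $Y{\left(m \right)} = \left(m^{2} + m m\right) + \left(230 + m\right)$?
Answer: $\frac{1279459110}{20929} \approx 61133.0$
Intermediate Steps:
$Y{\left(m \right)} = 230 + m + 2 m^{2}$ ($Y{\left(m \right)} = \left(m^{2} + m^{2}\right) + \left(230 + m\right) = 2 m^{2} + \left(230 + m\right) = 230 + m + 2 m^{2}$)
$M = - \frac{14376}{20929}$ ($M = - \frac{115008}{167432} = \left(-115008\right) \frac{1}{167432} = - \frac{14376}{20929} \approx -0.68689$)
$\left(-183047 + Y{\left(349 \right)}\right) + M = \left(-183047 + \left(230 + 349 + 2 \cdot 349^{2}\right)\right) - \frac{14376}{20929} = \left(-183047 + \left(230 + 349 + 2 \cdot 121801\right)\right) - \frac{14376}{20929} = \left(-183047 + \left(230 + 349 + 243602\right)\right) - \frac{14376}{20929} = \left(-183047 + 244181\right) - \frac{14376}{20929} = 61134 - \frac{14376}{20929} = \frac{1279459110}{20929}$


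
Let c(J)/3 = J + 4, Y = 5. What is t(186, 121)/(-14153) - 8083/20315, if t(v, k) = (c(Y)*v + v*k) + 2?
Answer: -673670649/287518195 ≈ -2.3431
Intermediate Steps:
c(J) = 12 + 3*J (c(J) = 3*(J + 4) = 3*(4 + J) = 12 + 3*J)
t(v, k) = 2 + 27*v + k*v (t(v, k) = ((12 + 3*5)*v + v*k) + 2 = ((12 + 15)*v + k*v) + 2 = (27*v + k*v) + 2 = 2 + 27*v + k*v)
t(186, 121)/(-14153) - 8083/20315 = (2 + 27*186 + 121*186)/(-14153) - 8083/20315 = (2 + 5022 + 22506)*(-1/14153) - 8083*1/20315 = 27530*(-1/14153) - 8083/20315 = -27530/14153 - 8083/20315 = -673670649/287518195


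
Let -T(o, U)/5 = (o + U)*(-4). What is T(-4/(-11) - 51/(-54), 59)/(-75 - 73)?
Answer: -59705/7326 ≈ -8.1497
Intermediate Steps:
T(o, U) = 20*U + 20*o (T(o, U) = -5*(o + U)*(-4) = -5*(U + o)*(-4) = -5*(-4*U - 4*o) = 20*U + 20*o)
T(-4/(-11) - 51/(-54), 59)/(-75 - 73) = (20*59 + 20*(-4/(-11) - 51/(-54)))/(-75 - 73) = (1180 + 20*(-4*(-1/11) - 51*(-1/54)))/(-148) = (1180 + 20*(4/11 + 17/18))*(-1/148) = (1180 + 20*(259/198))*(-1/148) = (1180 + 2590/99)*(-1/148) = (119410/99)*(-1/148) = -59705/7326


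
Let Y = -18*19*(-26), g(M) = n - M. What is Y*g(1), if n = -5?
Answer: -53352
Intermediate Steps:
g(M) = -5 - M
Y = 8892 (Y = -342*(-26) = 8892)
Y*g(1) = 8892*(-5 - 1*1) = 8892*(-5 - 1) = 8892*(-6) = -53352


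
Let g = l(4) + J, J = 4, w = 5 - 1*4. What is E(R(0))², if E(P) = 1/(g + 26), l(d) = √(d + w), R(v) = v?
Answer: (30 + √5)⁻² ≈ 0.00096231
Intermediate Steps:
w = 1 (w = 5 - 4 = 1)
l(d) = √(1 + d) (l(d) = √(d + 1) = √(1 + d))
g = 4 + √5 (g = √(1 + 4) + 4 = √5 + 4 = 4 + √5 ≈ 6.2361)
E(P) = 1/(30 + √5) (E(P) = 1/((4 + √5) + 26) = 1/(30 + √5))
E(R(0))² = (6/179 - √5/895)²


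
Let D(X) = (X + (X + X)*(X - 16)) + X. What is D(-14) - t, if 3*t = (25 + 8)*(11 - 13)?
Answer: 834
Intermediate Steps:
D(X) = 2*X + 2*X*(-16 + X) (D(X) = (X + (2*X)*(-16 + X)) + X = (X + 2*X*(-16 + X)) + X = 2*X + 2*X*(-16 + X))
t = -22 (t = ((25 + 8)*(11 - 13))/3 = (33*(-2))/3 = (1/3)*(-66) = -22)
D(-14) - t = 2*(-14)*(-15 - 14) - 1*(-22) = 2*(-14)*(-29) + 22 = 812 + 22 = 834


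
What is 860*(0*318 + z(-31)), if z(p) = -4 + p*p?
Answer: 823020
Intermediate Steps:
z(p) = -4 + p²
860*(0*318 + z(-31)) = 860*(0*318 + (-4 + (-31)²)) = 860*(0 + (-4 + 961)) = 860*(0 + 957) = 860*957 = 823020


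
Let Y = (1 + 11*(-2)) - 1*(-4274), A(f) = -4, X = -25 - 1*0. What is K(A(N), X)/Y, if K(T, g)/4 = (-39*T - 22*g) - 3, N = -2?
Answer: 2812/4253 ≈ 0.66118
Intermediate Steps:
X = -25 (X = -25 + 0 = -25)
K(T, g) = -12 - 156*T - 88*g (K(T, g) = 4*((-39*T - 22*g) - 3) = 4*(-3 - 39*T - 22*g) = -12 - 156*T - 88*g)
Y = 4253 (Y = (1 - 22) + 4274 = -21 + 4274 = 4253)
K(A(N), X)/Y = (-12 - 156*(-4) - 88*(-25))/4253 = (-12 + 624 + 2200)*(1/4253) = 2812*(1/4253) = 2812/4253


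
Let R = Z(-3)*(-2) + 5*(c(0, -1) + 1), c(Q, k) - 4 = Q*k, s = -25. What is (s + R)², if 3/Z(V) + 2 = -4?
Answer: 1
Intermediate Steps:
Z(V) = -½ (Z(V) = 3/(-2 - 4) = 3/(-6) = 3*(-⅙) = -½)
c(Q, k) = 4 + Q*k
R = 26 (R = -½*(-2) + 5*((4 + 0*(-1)) + 1) = 1 + 5*((4 + 0) + 1) = 1 + 5*(4 + 1) = 1 + 5*5 = 1 + 25 = 26)
(s + R)² = (-25 + 26)² = 1² = 1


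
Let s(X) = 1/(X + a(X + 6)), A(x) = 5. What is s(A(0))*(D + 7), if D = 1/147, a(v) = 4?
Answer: 1030/1323 ≈ 0.77853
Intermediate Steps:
D = 1/147 ≈ 0.0068027
s(X) = 1/(4 + X) (s(X) = 1/(X + 4) = 1/(4 + X))
s(A(0))*(D + 7) = (1/147 + 7)/(4 + 5) = (1030/147)/9 = (1/9)*(1030/147) = 1030/1323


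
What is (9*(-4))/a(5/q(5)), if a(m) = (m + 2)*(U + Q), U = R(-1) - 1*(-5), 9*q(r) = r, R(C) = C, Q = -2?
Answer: -18/11 ≈ -1.6364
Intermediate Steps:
q(r) = r/9
U = 4 (U = -1 - 1*(-5) = -1 + 5 = 4)
a(m) = 4 + 2*m (a(m) = (m + 2)*(4 - 2) = (2 + m)*2 = 4 + 2*m)
(9*(-4))/a(5/q(5)) = (9*(-4))/(4 + 2*(5/(((1/9)*5)))) = -36/(4 + 2*(5/(5/9))) = -36/(4 + 2*(5*(9/5))) = -36/(4 + 2*9) = -36/(4 + 18) = -36/22 = -36*1/22 = -18/11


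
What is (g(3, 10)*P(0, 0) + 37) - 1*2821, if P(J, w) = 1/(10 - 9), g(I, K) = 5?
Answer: -2779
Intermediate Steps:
P(J, w) = 1 (P(J, w) = 1/1 = 1)
(g(3, 10)*P(0, 0) + 37) - 1*2821 = (5*1 + 37) - 1*2821 = (5 + 37) - 2821 = 42 - 2821 = -2779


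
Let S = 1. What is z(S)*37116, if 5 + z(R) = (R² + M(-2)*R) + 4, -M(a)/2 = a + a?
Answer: 296928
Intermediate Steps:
M(a) = -4*a (M(a) = -2*(a + a) = -4*a)
z(R) = -1 + R² + 8*R (z(R) = -5 + ((R² + (-4*(-2))*R) + 4) = -5 + ((R² + 8*R) + 4) = -5 + (4 + R² + 8*R) = -1 + R² + 8*R)
z(S)*37116 = (-1 + 1² + 8*1)*37116 = (-1 + 1 + 8)*37116 = 8*37116 = 296928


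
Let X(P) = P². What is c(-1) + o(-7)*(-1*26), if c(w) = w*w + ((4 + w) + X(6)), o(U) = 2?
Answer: -12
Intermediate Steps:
c(w) = 40 + w + w² (c(w) = w*w + ((4 + w) + 6²) = w² + ((4 + w) + 36) = w² + (40 + w) = 40 + w + w²)
c(-1) + o(-7)*(-1*26) = (40 - 1 + (-1)²) + 2*(-1*26) = (40 - 1 + 1) + 2*(-26) = 40 - 52 = -12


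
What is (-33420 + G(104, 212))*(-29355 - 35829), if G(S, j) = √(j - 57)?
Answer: 2178449280 - 65184*√155 ≈ 2.1776e+9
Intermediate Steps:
G(S, j) = √(-57 + j)
(-33420 + G(104, 212))*(-29355 - 35829) = (-33420 + √(-57 + 212))*(-29355 - 35829) = (-33420 + √155)*(-65184) = 2178449280 - 65184*√155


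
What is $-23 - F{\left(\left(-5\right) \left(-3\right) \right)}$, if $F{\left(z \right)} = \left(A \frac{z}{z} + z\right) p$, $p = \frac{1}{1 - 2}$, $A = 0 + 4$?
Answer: $-4$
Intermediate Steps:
$A = 4$
$p = -1$ ($p = \frac{1}{-1} = -1$)
$F{\left(z \right)} = -4 - z$ ($F{\left(z \right)} = \left(4 \frac{z}{z} + z\right) \left(-1\right) = \left(4 \cdot 1 + z\right) \left(-1\right) = \left(4 + z\right) \left(-1\right) = -4 - z$)
$-23 - F{\left(\left(-5\right) \left(-3\right) \right)} = -23 - \left(-4 - \left(-5\right) \left(-3\right)\right) = -23 - \left(-4 - 15\right) = -23 - -19 = -23 + 19 = -4$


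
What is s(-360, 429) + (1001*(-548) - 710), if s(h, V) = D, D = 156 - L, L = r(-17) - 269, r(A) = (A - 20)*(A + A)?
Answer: -550091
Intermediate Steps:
r(A) = 2*A*(-20 + A) (r(A) = (-20 + A)*(2*A) = 2*A*(-20 + A))
L = 989 (L = 2*(-17)*(-20 - 17) - 269 = 2*(-17)*(-37) - 269 = 1258 - 269 = 989)
D = -833 (D = 156 - 1*989 = 156 - 989 = -833)
s(h, V) = -833
s(-360, 429) + (1001*(-548) - 710) = -833 + (1001*(-548) - 710) = -833 + (-548548 - 710) = -833 - 549258 = -550091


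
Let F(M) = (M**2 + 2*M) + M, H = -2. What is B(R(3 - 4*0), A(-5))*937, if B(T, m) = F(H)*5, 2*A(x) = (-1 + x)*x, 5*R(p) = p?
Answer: -9370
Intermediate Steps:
R(p) = p/5
F(M) = M**2 + 3*M
A(x) = x*(-1 + x)/2 (A(x) = ((-1 + x)*x)/2 = (x*(-1 + x))/2 = x*(-1 + x)/2)
B(T, m) = -10 (B(T, m) = -2*(3 - 2)*5 = -2*1*5 = -2*5 = -10)
B(R(3 - 4*0), A(-5))*937 = -10*937 = -9370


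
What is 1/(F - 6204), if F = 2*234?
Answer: -1/5736 ≈ -0.00017434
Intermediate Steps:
F = 468
1/(F - 6204) = 1/(468 - 6204) = 1/(-5736) = -1/5736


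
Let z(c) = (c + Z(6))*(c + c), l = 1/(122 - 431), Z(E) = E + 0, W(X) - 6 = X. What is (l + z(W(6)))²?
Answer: 17818779169/95481 ≈ 1.8662e+5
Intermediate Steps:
W(X) = 6 + X
Z(E) = E
l = -1/309 (l = 1/(-309) = -1/309 ≈ -0.0032362)
z(c) = 2*c*(6 + c) (z(c) = (c + 6)*(c + c) = (6 + c)*(2*c) = 2*c*(6 + c))
(l + z(W(6)))² = (-1/309 + 2*(6 + 6)*(6 + (6 + 6)))² = (-1/309 + 2*12*(6 + 12))² = (-1/309 + 2*12*18)² = (-1/309 + 432)² = (133487/309)² = 17818779169/95481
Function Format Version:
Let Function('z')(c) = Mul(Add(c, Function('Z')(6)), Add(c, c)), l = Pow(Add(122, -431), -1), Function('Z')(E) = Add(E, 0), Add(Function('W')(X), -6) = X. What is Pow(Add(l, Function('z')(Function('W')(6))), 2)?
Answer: Rational(17818779169, 95481) ≈ 1.8662e+5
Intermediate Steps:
Function('W')(X) = Add(6, X)
Function('Z')(E) = E
l = Rational(-1, 309) (l = Pow(-309, -1) = Rational(-1, 309) ≈ -0.0032362)
Function('z')(c) = Mul(2, c, Add(6, c)) (Function('z')(c) = Mul(Add(c, 6), Add(c, c)) = Mul(Add(6, c), Mul(2, c)) = Mul(2, c, Add(6, c)))
Pow(Add(l, Function('z')(Function('W')(6))), 2) = Pow(Add(Rational(-1, 309), Mul(2, Add(6, 6), Add(6, Add(6, 6)))), 2) = Pow(Add(Rational(-1, 309), Mul(2, 12, Add(6, 12))), 2) = Pow(Add(Rational(-1, 309), Mul(2, 12, 18)), 2) = Pow(Add(Rational(-1, 309), 432), 2) = Pow(Rational(133487, 309), 2) = Rational(17818779169, 95481)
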